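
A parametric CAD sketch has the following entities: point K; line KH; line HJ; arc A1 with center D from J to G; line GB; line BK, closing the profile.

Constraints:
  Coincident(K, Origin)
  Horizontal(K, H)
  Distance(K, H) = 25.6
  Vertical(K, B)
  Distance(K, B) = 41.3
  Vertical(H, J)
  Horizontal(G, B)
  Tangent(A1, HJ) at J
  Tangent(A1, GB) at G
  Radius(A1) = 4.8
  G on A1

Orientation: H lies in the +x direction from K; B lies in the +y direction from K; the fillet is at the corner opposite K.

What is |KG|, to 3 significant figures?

46.2

The virtual corner opposite K is at (25.6, 41.3). A1 meets HJ tangentially, so DJ is at right angles to HJ and the tangent condition forces DG to be normal to GB, with radius 4.8, so the center D sits 4.8 in from both sides at D = (20.8, 36.5). That places the tangent points at J = (25.6, 36.5) on HJ and G = (20.8, 41.3) on GB. Then |KG| = |G − K| = 46.2.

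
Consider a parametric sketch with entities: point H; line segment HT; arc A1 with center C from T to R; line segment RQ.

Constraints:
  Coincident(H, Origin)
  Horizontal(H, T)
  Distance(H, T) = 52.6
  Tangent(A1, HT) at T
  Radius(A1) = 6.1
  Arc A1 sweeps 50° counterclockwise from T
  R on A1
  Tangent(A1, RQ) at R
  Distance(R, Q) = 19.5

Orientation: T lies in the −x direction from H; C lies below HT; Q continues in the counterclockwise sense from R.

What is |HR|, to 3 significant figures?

57.3

H is at the origin; H and T share the same y with |HT| = 52.6 and T on the −x side, so T = (-52.6, 0.00). The tangent condition forces CT to be normal to HT, so C = T + (0, -6.1) = (-52.6, -6.10). On A1, T sits at bearing 90° from C; a 50° counterclockwise sweep puts R at bearing 140°, so R = C + 6.1·(cos 140°, sin 140°) = (-57.3, -2.18). Then |HR| = |R − H| = 57.3.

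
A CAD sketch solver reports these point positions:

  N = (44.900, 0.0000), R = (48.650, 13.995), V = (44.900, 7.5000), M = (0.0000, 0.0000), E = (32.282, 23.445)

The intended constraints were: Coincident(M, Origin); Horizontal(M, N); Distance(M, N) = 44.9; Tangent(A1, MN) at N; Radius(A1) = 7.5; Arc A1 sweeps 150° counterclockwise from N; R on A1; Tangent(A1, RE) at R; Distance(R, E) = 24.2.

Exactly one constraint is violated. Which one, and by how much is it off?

Distance(R, E) = 24.2 — off by 5.30.

M = (0.00, 0.00) ✓; M.y = 0.00, N.y = 0.00 ✓; |MN| = 44.90 ✓; ∠(VN, NM) = 90.00° ✓; |VN| = 7.500 ✓; bearing(V→R) − bearing(V→N) = 150.0° ✓; |VR| = 7.500 ✓; ∠(VR, RE) = 90.00° ✓; |RE| = 18.90 ✗.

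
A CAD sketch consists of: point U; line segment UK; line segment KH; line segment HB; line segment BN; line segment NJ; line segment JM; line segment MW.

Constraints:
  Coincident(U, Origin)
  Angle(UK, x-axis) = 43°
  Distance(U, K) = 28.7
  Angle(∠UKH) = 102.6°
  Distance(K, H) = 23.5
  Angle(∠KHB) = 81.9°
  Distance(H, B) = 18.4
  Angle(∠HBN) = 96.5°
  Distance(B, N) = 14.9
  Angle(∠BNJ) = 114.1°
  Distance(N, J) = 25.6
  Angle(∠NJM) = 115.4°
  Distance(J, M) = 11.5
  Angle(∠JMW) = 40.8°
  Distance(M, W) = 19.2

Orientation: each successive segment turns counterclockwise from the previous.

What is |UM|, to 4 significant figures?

43.60

U is at the origin; UK runs at 43.0° with length 28.7, so K = (20.99, 19.57). ∠UKH = 102.6° gives KH at 120.4° from the x-axis; with |KH| = 23.5, H = (9.098, 39.84). ∠KHB = 81.9° gives HB at -141.5° from the x-axis; with |HB| = 18.4, B = (-5.302, 28.39). ∠HBN = 96.5° gives BN at -58.00° from the x-axis; with |BN| = 14.9, N = (2.594, 15.75). ∠BNJ = 114.1° gives NJ at 7.900° from the x-axis; with |NJ| = 25.6, J = (27.95, 19.27). ∠NJM = 115.4° gives JM at 72.50° from the x-axis; with |JM| = 11.5, M = (31.41, 30.24). Then |UM| = |M − U| = 43.60.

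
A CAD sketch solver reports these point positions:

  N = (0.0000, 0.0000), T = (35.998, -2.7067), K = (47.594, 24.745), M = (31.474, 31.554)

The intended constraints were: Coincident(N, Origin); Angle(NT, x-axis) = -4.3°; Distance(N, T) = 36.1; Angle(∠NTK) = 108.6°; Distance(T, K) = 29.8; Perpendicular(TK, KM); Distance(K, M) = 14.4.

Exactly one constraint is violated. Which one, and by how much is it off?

Distance(K, M) = 14.4 — off by 3.10.

N = (0.00, 0.00) ✓; NT at -4.300° ✓; |NT| = 36.10 ✓; ∠NTK = 108.6° ✓; |TK| = 29.80 ✓; ∠(TK, KM) = 90.00° ✓; |KM| = 17.50 ✗.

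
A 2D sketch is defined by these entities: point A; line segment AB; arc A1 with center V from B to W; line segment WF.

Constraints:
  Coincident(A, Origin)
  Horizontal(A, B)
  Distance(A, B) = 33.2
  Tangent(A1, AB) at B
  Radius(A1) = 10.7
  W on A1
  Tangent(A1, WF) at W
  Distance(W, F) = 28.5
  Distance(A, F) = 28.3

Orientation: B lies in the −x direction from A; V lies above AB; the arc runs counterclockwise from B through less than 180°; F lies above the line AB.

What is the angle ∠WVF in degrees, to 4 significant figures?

69.42°

Checks: |VW| = 10.70 ✓; ∠(VW, WF) = 90.00° ✓; |WF| = 28.50 ✓; |AF| = 28.30 ✓.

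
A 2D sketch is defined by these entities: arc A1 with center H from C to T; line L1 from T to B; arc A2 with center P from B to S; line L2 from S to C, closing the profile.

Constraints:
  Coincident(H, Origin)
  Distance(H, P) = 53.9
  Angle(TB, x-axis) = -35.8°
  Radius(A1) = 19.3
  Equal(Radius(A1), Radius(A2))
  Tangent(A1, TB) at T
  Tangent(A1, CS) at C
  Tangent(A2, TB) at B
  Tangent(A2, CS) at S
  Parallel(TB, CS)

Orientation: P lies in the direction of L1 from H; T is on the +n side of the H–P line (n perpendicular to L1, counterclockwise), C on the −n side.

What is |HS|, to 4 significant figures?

57.25

Tangency of A1 to both parallel lines with radius 19.3 puts T and C at H ± 19.3·n: T = (11.29, 15.65), C = (-11.29, -15.65). Equal radii place B and S the same way about P: B = P + 19.3·n = (55.01, -15.88), S = P − 19.3·n = (32.43, -47.18). Then |HS| = |S − H| = 57.25.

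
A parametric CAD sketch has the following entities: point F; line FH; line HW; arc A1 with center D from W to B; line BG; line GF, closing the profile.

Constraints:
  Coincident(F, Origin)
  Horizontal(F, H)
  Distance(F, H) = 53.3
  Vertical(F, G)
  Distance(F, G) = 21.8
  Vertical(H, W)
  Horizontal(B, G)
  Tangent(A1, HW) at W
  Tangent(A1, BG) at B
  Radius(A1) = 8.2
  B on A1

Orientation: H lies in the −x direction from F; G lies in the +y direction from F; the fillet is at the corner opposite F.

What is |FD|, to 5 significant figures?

47.106

FG is vertical with |FG| = 21.8 and G on the +y side, so G = (0.0000, 21.800). The virtual corner opposite F is at (-53.300, 21.800). Tangency of A1 to HW means the radius DW is perpendicular to HW and since A1 is tangent to BG there, DB ⟂ BG, with radius 8.2, so the center D sits 8.2 in from both sides at D = (-45.100, 13.600). Then |FD| = |D − F| = 47.106.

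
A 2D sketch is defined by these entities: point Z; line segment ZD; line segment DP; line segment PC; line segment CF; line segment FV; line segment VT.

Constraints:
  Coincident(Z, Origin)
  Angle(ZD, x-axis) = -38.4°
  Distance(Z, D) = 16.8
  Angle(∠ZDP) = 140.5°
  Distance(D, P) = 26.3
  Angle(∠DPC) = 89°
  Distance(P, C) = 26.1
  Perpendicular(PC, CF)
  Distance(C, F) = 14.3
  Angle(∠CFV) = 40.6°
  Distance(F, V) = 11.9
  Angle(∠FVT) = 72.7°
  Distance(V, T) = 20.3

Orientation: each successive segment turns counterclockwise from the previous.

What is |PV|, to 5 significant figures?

19.096

Z is at the origin; ZD runs at -38.4° with length 16.8, so D = (13.166, -10.435). ∠ZDP = 140.5° gives DP at 1.1000° from the x-axis; with |DP| = 26.3, P = (39.461, -9.9304). ∠DPC = 89.0° gives PC at 92.100° from the x-axis; with |PC| = 26.1, C = (38.505, 16.152). PC ⟂ CF, so CF runs at -177.90°; with |CF| = 14.3, F = (24.214, 15.628). ∠CFV = 40.6° gives FV at -38.500° from the x-axis; with |FV| = 11.9, V = (33.527, 8.2202). Then |PV| = |V − P| = 19.096.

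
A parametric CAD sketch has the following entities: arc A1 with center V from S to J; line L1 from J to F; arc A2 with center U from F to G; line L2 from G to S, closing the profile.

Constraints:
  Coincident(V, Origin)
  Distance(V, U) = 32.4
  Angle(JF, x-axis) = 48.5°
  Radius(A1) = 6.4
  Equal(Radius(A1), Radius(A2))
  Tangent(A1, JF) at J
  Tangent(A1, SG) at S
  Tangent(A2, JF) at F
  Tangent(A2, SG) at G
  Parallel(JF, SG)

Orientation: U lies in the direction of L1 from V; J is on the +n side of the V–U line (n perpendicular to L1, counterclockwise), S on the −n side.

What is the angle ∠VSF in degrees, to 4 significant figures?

68.44°

Tangency of A1 to both parallel lines with radius 6.4 puts J and S at V ± 6.4·n: J = (-4.793, 4.241), S = (4.793, -4.241). Equal radii place F and G the same way about U: F = U + 6.4·n = (16.68, 28.51), G = U − 6.4·n = (26.26, 20.03). Then cos ∠VSF = SV·SF / (|SV||SF|), giving 68.44°.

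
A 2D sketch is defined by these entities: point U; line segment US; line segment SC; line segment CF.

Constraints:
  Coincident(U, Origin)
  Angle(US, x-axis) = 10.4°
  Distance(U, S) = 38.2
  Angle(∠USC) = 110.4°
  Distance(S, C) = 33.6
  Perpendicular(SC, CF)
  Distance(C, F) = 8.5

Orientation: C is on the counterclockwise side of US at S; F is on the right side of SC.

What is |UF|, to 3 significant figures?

64.5

∠USC = 110.4°, so SC runs at 10.4° + (180° − 110.4°) = 80.0° from the x-axis; with |SC| = 33.6, C = S + 33.6·(cos 80.0°, sin 80.0°) = (43.4, 40.0). SC ⟂ CF; with |CF| = 8.5 on the right of SC, F = C + 8.5·(0.985, -0.174) = (51.8, 38.5). Then |UF| = |F − U| = 64.5.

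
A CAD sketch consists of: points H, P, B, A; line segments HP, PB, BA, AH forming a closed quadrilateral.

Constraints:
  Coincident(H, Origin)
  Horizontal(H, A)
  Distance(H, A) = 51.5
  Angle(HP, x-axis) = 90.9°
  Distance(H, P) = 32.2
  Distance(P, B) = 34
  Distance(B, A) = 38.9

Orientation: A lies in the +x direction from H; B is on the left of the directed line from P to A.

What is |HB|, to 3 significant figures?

48.0

Checks: |PB| = 34.00 ✓; |BA| = 38.90 ✓.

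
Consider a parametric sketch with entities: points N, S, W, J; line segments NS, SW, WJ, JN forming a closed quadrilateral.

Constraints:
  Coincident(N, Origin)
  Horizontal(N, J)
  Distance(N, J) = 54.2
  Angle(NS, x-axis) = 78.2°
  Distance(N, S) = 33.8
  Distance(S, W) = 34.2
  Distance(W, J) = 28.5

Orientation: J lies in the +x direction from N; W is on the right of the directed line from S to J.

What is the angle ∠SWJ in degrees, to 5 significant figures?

133.79°

N is at the origin; NJ is horizontal with |NJ| = 54.2 and J in +x, so J = (54.2, 0). NS runs at 78.2° with |NS| = 33.8, so S = (6.9120, 33.086). W is determined by |SW| = 34.2 and |WJ| = 28.5 together: it lies at the intersection of circle(S, 34.2) and circle(J, 28.5). With |SJ| = 57.713, the foot of the radical line on SJ is 31.953 from S and the perpendicular offset is √(34.2² − 31.953²) = 12.192. Taking the right-of-SJ solution: W = (26.103, 4.7779).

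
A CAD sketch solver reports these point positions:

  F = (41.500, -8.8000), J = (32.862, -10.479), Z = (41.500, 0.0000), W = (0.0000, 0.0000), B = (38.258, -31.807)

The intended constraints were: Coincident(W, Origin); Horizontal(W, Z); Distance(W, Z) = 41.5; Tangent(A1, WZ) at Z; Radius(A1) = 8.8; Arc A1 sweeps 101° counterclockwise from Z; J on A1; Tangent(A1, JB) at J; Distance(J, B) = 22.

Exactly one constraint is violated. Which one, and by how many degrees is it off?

Tangent(A1, JB) at J — off by 3.20°.

W = (0.00, 0.00) ✓; W.y = 0.00, Z.y = 0.00 ✓; |WZ| = 41.50 ✓; ∠(FZ, ZW) = 90.00° ✓; |FZ| = 8.800 ✓; bearing(F→J) − bearing(F→Z) = 101.0° ✓; |FJ| = 8.800 ✓; ∠(FJ, JB) = 86.80° ✗; |JB| = 22.00 ✓.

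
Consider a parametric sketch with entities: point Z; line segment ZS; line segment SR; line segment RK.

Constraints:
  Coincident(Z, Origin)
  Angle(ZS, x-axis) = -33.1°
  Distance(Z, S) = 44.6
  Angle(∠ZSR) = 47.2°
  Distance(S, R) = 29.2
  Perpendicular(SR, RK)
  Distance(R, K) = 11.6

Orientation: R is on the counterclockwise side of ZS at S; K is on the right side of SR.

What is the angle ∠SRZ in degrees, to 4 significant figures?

91.93°

Z is at the origin; ZS runs at -33.1° with length 44.6, so S = 44.6·(cos -33.1°, sin -33.1°) = (37.36, -24.36). ∠ZSR = 47.2°, so SR runs at -33.1° + (180° − 47.2°) = 99.70° from the x-axis; with |SR| = 29.2, R = S + 29.2·(cos 99.70°, sin 99.70°) = (32.44, 4.426). Then cos ∠SRZ = RS·RZ / (|RS||RZ|), giving 91.93°.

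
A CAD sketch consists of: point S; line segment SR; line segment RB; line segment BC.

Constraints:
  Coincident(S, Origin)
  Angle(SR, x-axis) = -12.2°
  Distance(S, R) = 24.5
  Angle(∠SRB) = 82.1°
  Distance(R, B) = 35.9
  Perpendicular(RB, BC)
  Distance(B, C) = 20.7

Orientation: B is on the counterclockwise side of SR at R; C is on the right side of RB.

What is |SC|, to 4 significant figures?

55.50

S is at the origin; SR runs at -12.2° with length 24.5, so R = 24.5·(cos -12.2°, sin -12.2°) = (23.95, -5.177). ∠SRB = 82.1°, so RB runs at -12.2° + (180° − 82.1°) = 85.70° from the x-axis; with |RB| = 35.9, B = R + 35.9·(cos 85.70°, sin 85.70°) = (26.64, 30.62). The perpendicularity gives BC at right angles to RB; with |BC| = 20.7 on the right of RB, C = B + 20.7·(0.9972, -0.07498) = (47.28, 29.07). Then |SC| = |C − S| = 55.50.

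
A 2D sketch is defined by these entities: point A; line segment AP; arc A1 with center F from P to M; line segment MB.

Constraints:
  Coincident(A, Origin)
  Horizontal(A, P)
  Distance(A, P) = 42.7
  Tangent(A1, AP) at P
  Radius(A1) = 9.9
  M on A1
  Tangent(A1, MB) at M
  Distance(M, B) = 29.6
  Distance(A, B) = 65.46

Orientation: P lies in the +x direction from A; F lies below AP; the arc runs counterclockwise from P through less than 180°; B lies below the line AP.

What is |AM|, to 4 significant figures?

38.08

Checks: |FM| = 9.900 ✓; ∠(FM, MB) = 90.00° ✓; |MB| = 29.60 ✓; |AB| = 65.46 ✓.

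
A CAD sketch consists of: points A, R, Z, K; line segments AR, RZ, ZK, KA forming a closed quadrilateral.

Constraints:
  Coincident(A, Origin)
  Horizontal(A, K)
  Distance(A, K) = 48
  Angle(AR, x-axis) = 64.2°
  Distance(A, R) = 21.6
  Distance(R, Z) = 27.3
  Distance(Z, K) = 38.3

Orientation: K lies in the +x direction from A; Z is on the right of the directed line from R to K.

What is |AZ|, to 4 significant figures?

13.11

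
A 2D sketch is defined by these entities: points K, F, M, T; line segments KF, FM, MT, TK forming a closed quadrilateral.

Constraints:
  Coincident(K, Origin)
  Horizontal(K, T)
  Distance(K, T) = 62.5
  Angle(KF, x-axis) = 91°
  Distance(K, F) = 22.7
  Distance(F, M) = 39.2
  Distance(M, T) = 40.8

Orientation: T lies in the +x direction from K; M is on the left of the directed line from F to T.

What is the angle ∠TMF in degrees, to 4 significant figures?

113.4°

K is at the origin; KT is horizontal with |KT| = 62.5 and T in +x, so T = (62.5, 0). KF runs at 91.0° with |KF| = 22.7, so F = (-0.3962, 22.70). M is determined by |FM| = 39.2 and |MT| = 40.8 together: it lies at the intersection of circle(F, 39.2) and circle(T, 40.8). With |FT| = 66.87, the foot of the radical line on FT is 32.48 from F and the perpendicular offset is √(39.2² − 32.48²) = 21.95. Taking the left-of-FT solution: M = (37.60, 32.32).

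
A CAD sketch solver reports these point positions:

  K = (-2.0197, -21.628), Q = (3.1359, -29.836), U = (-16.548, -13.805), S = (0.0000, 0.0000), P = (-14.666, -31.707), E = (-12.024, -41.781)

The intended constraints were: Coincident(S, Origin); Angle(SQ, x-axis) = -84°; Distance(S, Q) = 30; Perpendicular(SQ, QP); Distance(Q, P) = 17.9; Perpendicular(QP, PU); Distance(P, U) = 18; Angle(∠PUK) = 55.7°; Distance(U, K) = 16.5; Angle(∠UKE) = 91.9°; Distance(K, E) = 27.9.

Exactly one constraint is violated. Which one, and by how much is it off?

Distance(K, E) = 27.9 — off by 5.40.

S = (0.00, 0.00) ✓; SQ at -84.00° ✓; |SQ| = 30.00 ✓; ∠(SQ, QP) = 90.00° ✓; |QP| = 17.90 ✓; ∠(QP, PU) = 90.00° ✓; |PU| = 18.00 ✓; ∠PUK = 55.70° ✓; |UK| = 16.50 ✓; ∠UKE = 91.90° ✓; |KE| = 22.50 ✗.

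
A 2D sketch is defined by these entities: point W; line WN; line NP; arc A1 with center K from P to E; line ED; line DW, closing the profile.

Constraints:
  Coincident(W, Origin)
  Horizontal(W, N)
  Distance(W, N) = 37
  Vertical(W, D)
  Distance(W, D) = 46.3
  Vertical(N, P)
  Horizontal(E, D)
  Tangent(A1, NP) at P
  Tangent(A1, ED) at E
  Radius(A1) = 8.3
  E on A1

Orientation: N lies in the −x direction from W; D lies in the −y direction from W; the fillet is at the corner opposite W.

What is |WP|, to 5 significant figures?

53.038

W is at the origin; WN is horizontal with |WN| = 37.0 and N on the −x side, so N = (-37.000, 0.0000). W and D share the same x with |WD| = 46.3 and D on the −y side, so D = (0.0000, -46.300). The virtual corner opposite W is at (-37.000, -46.300). A1 meets NP tangentially, so KP is at right angles to NP and A1 meets ED tangentially, so KE is at right angles to ED, with radius 8.3, so the center K sits 8.3 in from both sides at K = (-28.700, -38.000). That places the tangent points at P = (-37.000, -38.000) on NP and E = (-28.700, -46.300) on ED. Then |WP| = |P − W| = 53.038.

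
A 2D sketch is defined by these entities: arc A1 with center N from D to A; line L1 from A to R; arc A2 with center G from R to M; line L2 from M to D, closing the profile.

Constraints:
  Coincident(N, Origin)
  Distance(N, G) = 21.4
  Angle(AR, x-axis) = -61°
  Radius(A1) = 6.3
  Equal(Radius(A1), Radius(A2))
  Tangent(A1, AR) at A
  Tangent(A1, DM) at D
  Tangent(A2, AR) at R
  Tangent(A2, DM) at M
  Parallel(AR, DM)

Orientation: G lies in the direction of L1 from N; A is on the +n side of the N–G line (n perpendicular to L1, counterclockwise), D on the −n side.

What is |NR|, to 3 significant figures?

22.3

The slot axis is L1's direction at -61.0°, so u = (cos -61.0°, sin -61.0°) = (0.485, -0.875) and n = (−sin -61.0°, cos -61.0°) = (0.875, 0.485). N is at the origin and G lies 21.4 along u from N, so G = 21.4·u = (10.4, -18.7). Tangency of A1 to both parallel lines with radius 6.3 puts A and D at N ± 6.3·n: A = (5.51, 3.05), D = (-5.51, -3.05). Equal radii place R and M the same way about G: R = G + 6.3·n = (15.9, -15.7), M = G − 6.3·n = (4.86, -21.8). Then |NR| = |R − N| = 22.3.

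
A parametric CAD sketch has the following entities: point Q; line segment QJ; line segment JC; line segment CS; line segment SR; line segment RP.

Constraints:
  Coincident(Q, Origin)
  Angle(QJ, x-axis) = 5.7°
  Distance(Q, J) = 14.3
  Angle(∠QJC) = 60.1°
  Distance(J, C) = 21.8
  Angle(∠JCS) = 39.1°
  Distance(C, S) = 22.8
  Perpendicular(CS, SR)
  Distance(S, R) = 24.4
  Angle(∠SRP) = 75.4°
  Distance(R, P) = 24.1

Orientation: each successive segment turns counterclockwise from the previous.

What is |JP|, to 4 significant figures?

18.03

Q is at the origin; QJ runs at 5.7° with length 14.3, so J = (14.23, 1.420). ∠QJC = 60.1° gives JC at 125.6° from the x-axis; with |JC| = 21.8, C = (1.539, 19.15). ∠JCS = 39.1° gives CS at -93.50° from the x-axis; with |CS| = 22.8, S = (0.1471, -3.612). CS is perpendicular to SR, so SR runs at -3.500°; with |SR| = 24.4, R = (24.50, -5.101). ∠SRP = 75.4° gives RP at 101.1° from the x-axis; with |RP| = 24.1, P = (19.86, 18.55). Then |JP| = |P − J| = 18.03.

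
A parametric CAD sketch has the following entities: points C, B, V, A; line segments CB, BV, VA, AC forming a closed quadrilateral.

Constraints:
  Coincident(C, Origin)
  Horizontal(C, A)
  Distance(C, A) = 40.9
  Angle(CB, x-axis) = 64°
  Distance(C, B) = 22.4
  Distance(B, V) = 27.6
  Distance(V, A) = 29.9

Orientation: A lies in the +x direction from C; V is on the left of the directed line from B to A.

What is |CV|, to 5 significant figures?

46.360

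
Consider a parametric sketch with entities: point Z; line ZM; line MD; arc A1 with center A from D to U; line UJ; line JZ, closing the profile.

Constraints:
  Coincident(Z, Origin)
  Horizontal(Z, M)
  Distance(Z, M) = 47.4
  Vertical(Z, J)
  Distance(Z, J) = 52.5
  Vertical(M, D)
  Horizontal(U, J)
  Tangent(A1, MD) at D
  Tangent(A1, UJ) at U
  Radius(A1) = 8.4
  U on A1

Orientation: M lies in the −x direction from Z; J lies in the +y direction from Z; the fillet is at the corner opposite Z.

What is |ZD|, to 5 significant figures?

64.742

Z is at the origin; ZM is horizontal with |ZM| = 47.4 and M on the −x side, so M = (-47.400, 0.0000). ZJ is vertical with |ZJ| = 52.5 and J on the +y side, so J = (0.0000, 52.500). The virtual corner opposite Z is at (-47.400, 52.500). A1 meets MD tangentially, so AD is at right angles to MD and A1 meets UJ tangentially, so AU is at right angles to UJ, with radius 8.4, so the center A sits 8.4 in from both sides at A = (-39.000, 44.100). That places the tangent points at D = (-47.400, 44.100) on MD and U = (-39.000, 52.500) on UJ. Then |ZD| = |D − Z| = 64.742.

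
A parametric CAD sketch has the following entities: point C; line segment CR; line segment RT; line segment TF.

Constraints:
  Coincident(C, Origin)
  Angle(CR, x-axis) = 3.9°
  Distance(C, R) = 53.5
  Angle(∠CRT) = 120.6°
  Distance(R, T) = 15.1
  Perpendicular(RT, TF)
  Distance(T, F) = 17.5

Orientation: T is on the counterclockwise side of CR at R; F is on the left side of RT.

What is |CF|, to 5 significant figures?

51.061

C is at the origin; CR runs at 3.9° with length 53.5, so R = 53.5·(cos 3.9°, sin 3.9°) = (53.376, 3.6388). ∠CRT = 120.6°, so RT runs at 3.9° + (180° − 120.6°) = 63.300° from the x-axis; with |RT| = 15.1, T = R + 15.1·(cos 63.300°, sin 63.300°) = (60.161, 17.129). RT ⟂ TF; with |TF| = 17.5 on the left of RT, F = T + 17.5·(-0.89337, 0.44932) = (44.527, 24.992). Then |CF| = |F − C| = 51.061.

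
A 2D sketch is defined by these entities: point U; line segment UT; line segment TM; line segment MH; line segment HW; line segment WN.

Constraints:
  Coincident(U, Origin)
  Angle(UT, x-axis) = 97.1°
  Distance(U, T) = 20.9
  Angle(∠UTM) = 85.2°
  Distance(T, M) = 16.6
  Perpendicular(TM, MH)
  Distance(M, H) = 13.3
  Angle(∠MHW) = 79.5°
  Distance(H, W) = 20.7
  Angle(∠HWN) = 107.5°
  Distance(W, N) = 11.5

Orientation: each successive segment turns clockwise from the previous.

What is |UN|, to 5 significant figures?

23.739

U is at the origin; UT runs at 97.1° with length 20.9, so T = (-2.5833, 20.740). ∠UTM = 85.2° gives TM at 2.3000° from the x-axis; with |TM| = 16.6, M = (14.003, 21.406). The perpendicularity gives MH at right angles to TM, so MH runs at -87.700°; with |MH| = 13.3, H = (14.537, 8.1166). ∠MHW = 79.5° gives HW at 171.80° from the x-axis; with |HW| = 20.7, W = (-5.9513, 11.069). ∠HWN = 107.5° gives WN at 99.300° from the x-axis; with |WN| = 11.5, N = (-7.8097, 22.418). Then |UN| = |N − U| = 23.739.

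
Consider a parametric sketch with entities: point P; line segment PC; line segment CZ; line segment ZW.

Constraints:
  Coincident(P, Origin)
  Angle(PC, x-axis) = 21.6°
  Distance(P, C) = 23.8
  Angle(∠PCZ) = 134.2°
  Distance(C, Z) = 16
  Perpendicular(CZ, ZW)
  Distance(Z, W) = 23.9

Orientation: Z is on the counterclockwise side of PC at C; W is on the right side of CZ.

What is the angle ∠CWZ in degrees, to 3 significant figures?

33.8°

∠PCZ = 134.2°, so CZ runs at 21.6° + (180° − 134.2°) = 67.4° from the x-axis; with |CZ| = 16.0, Z = C + 16.0·(cos 67.4°, sin 67.4°) = (28.3, 23.5). The perpendicularity gives ZW at right angles to CZ; with |ZW| = 23.9 on the right of CZ, W = Z + 23.9·(0.923, -0.384) = (50.3, 14.3). Then cos ∠CWZ = WC·WZ / (|WC||WZ|), giving 33.8°.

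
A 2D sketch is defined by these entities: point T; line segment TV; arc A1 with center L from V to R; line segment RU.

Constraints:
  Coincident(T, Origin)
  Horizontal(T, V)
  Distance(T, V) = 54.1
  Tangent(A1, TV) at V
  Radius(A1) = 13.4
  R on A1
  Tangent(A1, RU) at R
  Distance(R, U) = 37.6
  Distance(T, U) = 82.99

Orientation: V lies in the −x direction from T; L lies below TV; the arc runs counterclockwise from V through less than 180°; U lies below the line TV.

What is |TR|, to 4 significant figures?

68.98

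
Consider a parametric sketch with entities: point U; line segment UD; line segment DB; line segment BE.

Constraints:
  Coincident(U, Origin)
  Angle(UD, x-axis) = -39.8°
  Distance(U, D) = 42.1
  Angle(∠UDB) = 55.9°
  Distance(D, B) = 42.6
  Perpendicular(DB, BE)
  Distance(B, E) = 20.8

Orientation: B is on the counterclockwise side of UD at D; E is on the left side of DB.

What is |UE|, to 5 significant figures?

23.635

U is at the origin; UD runs at -39.8° with length 42.1, so D = 42.1·(cos -39.8°, sin -39.8°) = (32.345, -26.949). ∠UDB = 55.9°, so DB runs at -39.8° + (180° − 55.9°) = 84.300° from the x-axis; with |DB| = 42.6, B = D + 42.6·(cos 84.300°, sin 84.300°) = (36.576, 15.441). DB ⟂ BE; with |BE| = 20.8 on the left of DB, E = B + 20.8·(-0.99506, 0.099320) = (15.879, 17.507). Then |UE| = |E − U| = 23.635.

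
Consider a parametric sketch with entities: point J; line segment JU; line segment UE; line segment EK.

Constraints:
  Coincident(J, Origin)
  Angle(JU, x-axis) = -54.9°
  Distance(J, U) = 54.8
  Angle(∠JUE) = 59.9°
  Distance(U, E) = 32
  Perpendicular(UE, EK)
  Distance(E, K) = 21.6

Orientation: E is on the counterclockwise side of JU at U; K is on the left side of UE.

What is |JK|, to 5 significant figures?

26.203

J is at the origin; JU runs at -54.9° with length 54.8, so U = 54.8·(cos -54.9°, sin -54.9°) = (31.510, -44.835). ∠JUE = 59.9°, so UE runs at -54.9° + (180° − 59.9°) = 65.200° from the x-axis; with |UE| = 32.0, E = U + 32.0·(cos 65.200°, sin 65.200°) = (44.933, -15.786). UE is perpendicular to EK; with |EK| = 21.6 on the left of UE, K = E + 21.6·(-0.90778, 0.41945) = (25.325, -6.7256). Then |JK| = |K − J| = 26.203.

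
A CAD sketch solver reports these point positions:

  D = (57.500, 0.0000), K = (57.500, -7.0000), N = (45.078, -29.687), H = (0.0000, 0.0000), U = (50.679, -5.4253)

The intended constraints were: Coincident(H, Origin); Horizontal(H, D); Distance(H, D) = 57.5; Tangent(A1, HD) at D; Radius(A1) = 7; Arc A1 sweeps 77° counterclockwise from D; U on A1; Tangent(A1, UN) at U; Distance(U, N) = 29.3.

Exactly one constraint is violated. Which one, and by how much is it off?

Distance(U, N) = 29.3 — off by 4.40.

H = (0.00, 0.00) ✓; H.y = 0.00, D.y = 0.00 ✓; |HD| = 57.50 ✓; ∠(KD, DH) = 90.00° ✓; |KD| = 7.000 ✓; bearing(K→U) − bearing(K→D) = 77.00° ✓; |KU| = 7.000 ✓; ∠(KU, UN) = 90.00° ✓; |UN| = 24.90 ✗.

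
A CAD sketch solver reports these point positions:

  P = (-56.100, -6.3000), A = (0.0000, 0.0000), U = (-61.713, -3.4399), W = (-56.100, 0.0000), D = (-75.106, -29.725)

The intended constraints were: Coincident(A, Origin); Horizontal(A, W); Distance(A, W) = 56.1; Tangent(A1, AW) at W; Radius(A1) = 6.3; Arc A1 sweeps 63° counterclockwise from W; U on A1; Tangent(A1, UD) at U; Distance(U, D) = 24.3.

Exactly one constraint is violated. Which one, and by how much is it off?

Distance(U, D) = 24.3 — off by 5.20.

A = (0.00, 0.00) ✓; A.y = 0.00, W.y = 0.00 ✓; |AW| = 56.10 ✓; ∠(PW, WA) = 90.00° ✓; |PW| = 6.300 ✓; bearing(P→U) − bearing(P→W) = 63.00° ✓; |PU| = 6.300 ✓; ∠(PU, UD) = 90.00° ✓; |UD| = 29.50 ✗.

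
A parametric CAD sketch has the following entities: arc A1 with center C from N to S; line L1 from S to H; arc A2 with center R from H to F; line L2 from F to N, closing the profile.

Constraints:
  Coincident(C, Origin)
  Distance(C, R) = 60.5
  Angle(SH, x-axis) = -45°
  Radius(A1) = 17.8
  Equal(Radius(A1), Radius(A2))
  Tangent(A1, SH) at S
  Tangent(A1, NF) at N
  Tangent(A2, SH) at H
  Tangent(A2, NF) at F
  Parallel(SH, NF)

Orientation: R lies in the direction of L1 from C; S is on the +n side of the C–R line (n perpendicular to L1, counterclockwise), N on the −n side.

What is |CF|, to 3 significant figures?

63.1

Tangency of A1 to both parallel lines with radius 17.8 puts S and N at C ± 17.8·n: S = (12.6, 12.6), N = (-12.6, -12.6). Equal radii place H and F the same way about R: H = R + 17.8·n = (55.4, -30.2), F = R − 17.8·n = (30.2, -55.4). Then |CF| = |F − C| = 63.1.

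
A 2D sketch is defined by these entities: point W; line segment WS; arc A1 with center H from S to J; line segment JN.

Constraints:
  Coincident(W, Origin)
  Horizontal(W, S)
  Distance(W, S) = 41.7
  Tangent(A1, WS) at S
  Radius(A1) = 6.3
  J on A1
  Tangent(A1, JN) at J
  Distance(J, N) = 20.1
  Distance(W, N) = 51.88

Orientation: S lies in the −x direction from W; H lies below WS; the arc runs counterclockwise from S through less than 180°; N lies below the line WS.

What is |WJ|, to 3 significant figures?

48.5

Checks: |HJ| = 6.300 ✓; ∠(HJ, JN) = 90.00° ✓; |JN| = 20.10 ✓; |WN| = 51.88 ✓.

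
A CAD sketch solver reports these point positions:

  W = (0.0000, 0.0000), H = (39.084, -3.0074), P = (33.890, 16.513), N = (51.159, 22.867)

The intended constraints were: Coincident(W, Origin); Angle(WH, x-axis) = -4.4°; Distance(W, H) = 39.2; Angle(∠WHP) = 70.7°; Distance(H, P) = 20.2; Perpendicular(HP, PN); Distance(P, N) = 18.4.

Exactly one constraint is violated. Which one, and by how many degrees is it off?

Perpendicular(HP, PN) — off by 5.30°.

W = (0.00, 0.00) ✓; WH at -4.400° ✓; |WH| = 39.20 ✓; ∠WHP = 70.70° ✓; |HP| = 20.20 ✓; ∠(HP, PN) = 84.70° ✗; |PN| = 18.40 ✓.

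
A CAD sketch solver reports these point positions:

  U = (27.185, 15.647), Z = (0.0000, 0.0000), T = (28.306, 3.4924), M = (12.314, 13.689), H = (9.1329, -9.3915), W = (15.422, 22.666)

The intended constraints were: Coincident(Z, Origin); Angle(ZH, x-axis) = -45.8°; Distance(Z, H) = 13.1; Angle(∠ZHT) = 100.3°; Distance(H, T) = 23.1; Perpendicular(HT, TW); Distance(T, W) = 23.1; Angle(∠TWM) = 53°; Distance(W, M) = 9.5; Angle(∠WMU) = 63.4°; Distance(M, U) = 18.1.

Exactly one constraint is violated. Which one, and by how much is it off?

Distance(M, U) = 18.1 — off by 3.10.

Z = (0.00, 0.00) ✓; ZH at -45.80° ✓; |ZH| = 13.10 ✓; ∠ZHT = 100.3° ✓; |HT| = 23.10 ✓; ∠(HT, TW) = 90.00° ✓; |TW| = 23.10 ✓; ∠TWM = 53.00° ✓; |WM| = 9.500 ✓; ∠WMU = 63.40° ✓; |MU| = 15.00 ✗.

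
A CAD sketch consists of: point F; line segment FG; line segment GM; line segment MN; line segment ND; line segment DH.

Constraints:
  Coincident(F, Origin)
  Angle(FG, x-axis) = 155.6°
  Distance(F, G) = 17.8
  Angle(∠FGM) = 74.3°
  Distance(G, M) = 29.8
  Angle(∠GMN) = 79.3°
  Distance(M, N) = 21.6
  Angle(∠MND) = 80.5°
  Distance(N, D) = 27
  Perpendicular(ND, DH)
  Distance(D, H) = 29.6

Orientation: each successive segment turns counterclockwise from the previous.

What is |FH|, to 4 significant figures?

33.53

F is at the origin; FG runs at 155.6° with length 17.8, so G = (-16.21, 7.353). ∠FGM = 74.3° gives GM at -98.70° from the x-axis; with |GM| = 29.8, M = (-20.72, -22.10). ∠GMN = 79.3° gives MN at 2.000° from the x-axis; with |MN| = 21.6, N = (0.8691, -21.35). ∠MND = 80.5° gives ND at 101.5° from the x-axis; with |ND| = 27.0, D = (-4.514, 5.108). The perpendicularity gives DH at right angles to ND, so DH runs at -168.5°; with |DH| = 29.6, H = (-33.52, -0.7934). Then |FH| = |H − F| = 33.53.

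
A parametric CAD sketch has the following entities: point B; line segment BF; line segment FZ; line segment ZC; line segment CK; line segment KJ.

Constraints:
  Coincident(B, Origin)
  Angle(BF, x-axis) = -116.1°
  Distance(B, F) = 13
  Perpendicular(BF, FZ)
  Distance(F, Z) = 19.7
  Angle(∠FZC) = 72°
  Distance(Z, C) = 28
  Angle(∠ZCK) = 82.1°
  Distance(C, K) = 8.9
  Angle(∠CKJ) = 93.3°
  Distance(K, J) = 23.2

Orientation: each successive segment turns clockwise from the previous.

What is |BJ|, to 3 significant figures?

16.7

B is at the origin; BF runs at -116.1° with length 13.0, so F = (-5.72, -11.7). BF is perpendicular to FZ, so FZ runs at 154°; with |FZ| = 19.7, Z = (-23.4, -3.01). ∠FZC = 72.0° gives ZC at 45.9° from the x-axis; with |ZC| = 28.0, C = (-3.92, 17.1). ∠ZCK = 82.1° gives CK at -52.0° from the x-axis; with |CK| = 8.9, K = (1.55, 10.1). ∠CKJ = 93.3° gives KJ at -139° from the x-axis; with |KJ| = 23.2, J = (-15.9, -5.23). Then |BJ| = |J − B| = 16.7.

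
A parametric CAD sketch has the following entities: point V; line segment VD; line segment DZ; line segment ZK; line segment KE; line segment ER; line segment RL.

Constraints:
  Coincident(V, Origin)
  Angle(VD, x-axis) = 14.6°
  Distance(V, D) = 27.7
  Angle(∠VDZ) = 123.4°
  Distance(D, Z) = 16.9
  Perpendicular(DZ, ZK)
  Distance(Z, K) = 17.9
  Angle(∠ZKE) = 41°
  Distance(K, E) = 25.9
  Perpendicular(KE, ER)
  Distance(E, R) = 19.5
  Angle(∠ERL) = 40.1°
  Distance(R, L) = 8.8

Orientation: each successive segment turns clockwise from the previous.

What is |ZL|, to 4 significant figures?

6.800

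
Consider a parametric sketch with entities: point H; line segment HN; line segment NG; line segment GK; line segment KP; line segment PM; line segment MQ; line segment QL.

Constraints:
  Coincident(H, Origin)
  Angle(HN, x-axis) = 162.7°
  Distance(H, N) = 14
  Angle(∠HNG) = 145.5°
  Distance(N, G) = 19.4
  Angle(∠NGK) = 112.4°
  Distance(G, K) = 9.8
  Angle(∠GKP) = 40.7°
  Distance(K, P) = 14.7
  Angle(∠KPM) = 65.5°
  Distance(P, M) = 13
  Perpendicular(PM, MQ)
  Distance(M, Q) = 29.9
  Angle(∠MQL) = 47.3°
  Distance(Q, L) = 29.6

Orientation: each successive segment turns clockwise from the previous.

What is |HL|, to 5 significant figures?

22.201

H is at the origin; HN runs at 162.7° with length 14.0, so N = (-13.367, 4.1632). ∠HNG = 145.5° gives NG at 128.20° from the x-axis; with |NG| = 19.4, G = (-25.364, 19.409). ∠NGK = 112.4° gives GK at 60.600° from the x-axis; with |GK| = 9.8, K = (-20.553, 27.947). ∠GKP = 40.7° gives KP at -78.700° from the x-axis; with |KP| = 14.7, P = (-17.673, 13.532). ∠KPM = 65.5° gives PM at 166.80° from the x-axis; with |PM| = 13.0, M = (-30.329, 16.500). PM is perpendicular to MQ, so MQ runs at 76.800°; with |MQ| = 29.9, Q = (-23.501, 45.610). ∠MQL = 47.3° gives QL at -55.900° from the x-axis; with |QL| = 29.6, L = (-6.9064, 21.100). Then |HL| = |L − H| = 22.201.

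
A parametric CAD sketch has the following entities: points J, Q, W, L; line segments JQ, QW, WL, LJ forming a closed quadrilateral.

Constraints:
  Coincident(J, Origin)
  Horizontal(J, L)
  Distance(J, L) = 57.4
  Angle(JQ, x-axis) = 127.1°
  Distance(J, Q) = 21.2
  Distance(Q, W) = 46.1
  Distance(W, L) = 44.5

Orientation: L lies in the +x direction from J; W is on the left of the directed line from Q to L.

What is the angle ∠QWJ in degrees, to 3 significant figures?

26.7°

Checks: |QW| = 46.10 ✓; |WL| = 44.50 ✓.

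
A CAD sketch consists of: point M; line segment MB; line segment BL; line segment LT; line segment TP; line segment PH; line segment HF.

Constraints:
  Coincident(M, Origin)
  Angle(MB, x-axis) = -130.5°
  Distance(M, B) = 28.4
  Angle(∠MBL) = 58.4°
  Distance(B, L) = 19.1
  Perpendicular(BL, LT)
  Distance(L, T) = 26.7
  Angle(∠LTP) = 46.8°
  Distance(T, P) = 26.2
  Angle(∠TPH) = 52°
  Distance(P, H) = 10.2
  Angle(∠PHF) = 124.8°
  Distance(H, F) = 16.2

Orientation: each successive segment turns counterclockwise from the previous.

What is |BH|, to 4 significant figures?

12.39

M is at the origin; MB runs at -130.5° with length 28.4, so B = (-18.44, -21.60). ∠MBL = 58.4° gives BL at -8.900° from the x-axis; with |BL| = 19.1, L = (0.4257, -24.55). BL ⟂ LT, so LT runs at 81.10°; with |LT| = 26.7, T = (4.556, 1.828). ∠LTP = 46.8° gives TP at -145.7° from the x-axis; with |TP| = 26.2, P = (-17.09, -12.94). ∠TPH = 52.0° gives PH at -17.70° from the x-axis; with |PH| = 10.2, H = (-7.370, -16.04). Then |BH| = |H − B| = 12.39.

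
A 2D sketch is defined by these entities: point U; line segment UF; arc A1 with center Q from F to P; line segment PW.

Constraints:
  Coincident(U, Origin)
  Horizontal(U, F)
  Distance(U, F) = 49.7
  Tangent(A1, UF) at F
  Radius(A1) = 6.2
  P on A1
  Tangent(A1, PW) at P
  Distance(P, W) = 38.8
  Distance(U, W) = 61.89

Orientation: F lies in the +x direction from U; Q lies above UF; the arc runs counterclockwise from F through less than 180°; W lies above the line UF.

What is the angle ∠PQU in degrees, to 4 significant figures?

167.7°

Checks: |QP| = 6.200 ✓; ∠(QP, PW) = 90.00° ✓; |PW| = 38.80 ✓; |UW| = 61.89 ✓.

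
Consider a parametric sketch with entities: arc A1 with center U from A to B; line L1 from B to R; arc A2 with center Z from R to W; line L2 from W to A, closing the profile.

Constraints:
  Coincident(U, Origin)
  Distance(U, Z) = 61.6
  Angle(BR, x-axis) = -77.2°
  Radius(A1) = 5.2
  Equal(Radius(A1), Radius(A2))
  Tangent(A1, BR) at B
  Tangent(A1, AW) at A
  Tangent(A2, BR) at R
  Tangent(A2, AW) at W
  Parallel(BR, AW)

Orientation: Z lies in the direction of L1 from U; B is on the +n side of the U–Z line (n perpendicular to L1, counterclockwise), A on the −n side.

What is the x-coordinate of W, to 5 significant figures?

8.5766

The slot axis is L1's direction at -77.2°, so u = (cos -77.2°, sin -77.2°) = (0.22155, -0.97515) and n = (−sin -77.2°, cos -77.2°) = (0.97515, 0.22155). U is at the origin and Z lies 61.6 along u from U, so Z = 61.6·u = (13.647, -60.069). Tangency of A1 to both parallel lines with radius 5.2 puts B and A at U ± 5.2·n: B = (5.0708, 1.1521), A = (-5.0708, -1.1521). Equal radii place R and W the same way about Z: R = Z + 5.2·n = (18.718, -58.917), W = Z − 5.2·n = (8.5766, -61.221). So W.x = 8.5766.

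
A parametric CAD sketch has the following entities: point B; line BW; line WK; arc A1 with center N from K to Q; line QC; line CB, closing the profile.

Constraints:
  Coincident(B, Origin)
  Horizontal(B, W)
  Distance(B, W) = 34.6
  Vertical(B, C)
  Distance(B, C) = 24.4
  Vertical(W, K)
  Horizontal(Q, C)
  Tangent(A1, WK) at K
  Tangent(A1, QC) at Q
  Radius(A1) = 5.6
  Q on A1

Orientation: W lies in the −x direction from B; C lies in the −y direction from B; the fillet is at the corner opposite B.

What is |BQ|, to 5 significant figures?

37.899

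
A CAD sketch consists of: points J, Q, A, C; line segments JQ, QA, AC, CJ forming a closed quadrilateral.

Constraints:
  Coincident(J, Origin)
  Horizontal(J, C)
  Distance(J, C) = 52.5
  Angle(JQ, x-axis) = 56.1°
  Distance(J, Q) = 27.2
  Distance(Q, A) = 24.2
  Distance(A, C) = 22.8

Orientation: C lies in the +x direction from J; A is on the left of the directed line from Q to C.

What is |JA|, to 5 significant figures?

43.115

Checks: JQ at 56.10° ✓; |QA| = 24.20 ✓; |AC| = 22.80 ✓.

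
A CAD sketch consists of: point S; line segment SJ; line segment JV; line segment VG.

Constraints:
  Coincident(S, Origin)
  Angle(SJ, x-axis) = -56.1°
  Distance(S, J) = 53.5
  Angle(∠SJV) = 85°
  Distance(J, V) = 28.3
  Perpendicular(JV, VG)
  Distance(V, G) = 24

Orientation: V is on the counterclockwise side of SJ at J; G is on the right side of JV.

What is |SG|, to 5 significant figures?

80.830

S is at the origin; SJ runs at -56.1° with length 53.5, so J = 53.5·(cos -56.1°, sin -56.1°) = (29.839, -44.406). ∠SJV = 85.0°, so JV runs at -56.1° + (180° − 85.0°) = 38.900° from the x-axis; with |JV| = 28.3, V = J + 28.3·(cos 38.900°, sin 38.900°) = (51.864, -26.634). The perpendicularity gives VG at right angles to JV; with |VG| = 24.0 on the right of JV, G = V + 24.0·(0.62796, -0.77824) = (66.935, -45.312). Then |SG| = |G − S| = 80.830.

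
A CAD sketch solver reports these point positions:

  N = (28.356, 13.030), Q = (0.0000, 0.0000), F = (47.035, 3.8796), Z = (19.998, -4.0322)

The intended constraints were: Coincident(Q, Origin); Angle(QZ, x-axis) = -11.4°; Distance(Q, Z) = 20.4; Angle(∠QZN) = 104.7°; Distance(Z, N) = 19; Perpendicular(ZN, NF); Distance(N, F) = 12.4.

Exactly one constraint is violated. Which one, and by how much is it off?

Distance(N, F) = 12.4 — off by 8.40.

Q = (0.00, 0.00) ✓; QZ at -11.40° ✓; |QZ| = 20.40 ✓; ∠QZN = 104.7° ✓; |ZN| = 19.00 ✓; ∠(ZN, NF) = 90.00° ✓; |NF| = 20.80 ✗.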